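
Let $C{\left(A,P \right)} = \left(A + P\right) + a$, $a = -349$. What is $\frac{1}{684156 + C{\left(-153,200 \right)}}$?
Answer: $\frac{1}{683854} \approx 1.4623 \cdot 10^{-6}$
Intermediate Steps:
$C{\left(A,P \right)} = -349 + A + P$ ($C{\left(A,P \right)} = \left(A + P\right) - 349 = -349 + A + P$)
$\frac{1}{684156 + C{\left(-153,200 \right)}} = \frac{1}{684156 - 302} = \frac{1}{683854}$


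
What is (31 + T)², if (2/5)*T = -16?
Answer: 81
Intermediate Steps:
T = -40 (T = (5/2)*(-16) = -40)
(31 + T)² = (31 - 40)² = (-9)² = 81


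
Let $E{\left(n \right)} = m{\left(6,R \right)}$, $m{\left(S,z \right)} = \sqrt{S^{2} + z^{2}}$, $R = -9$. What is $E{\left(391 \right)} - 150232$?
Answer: $-150232 + 3 \sqrt{13} \approx -1.5022 \cdot 10^{5}$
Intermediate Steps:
$E{\left(n \right)} = 3 \sqrt{13}$ ($E{\left(n \right)} = \sqrt{6^{2} + \left(-9\right)^{2}} = \sqrt{36 + 81} = \sqrt{117} = 3 \sqrt{13}$)
$E{\left(391 \right)} - 150232 = 3 \sqrt{13} - 150232 = -150232 + 3 \sqrt{13}$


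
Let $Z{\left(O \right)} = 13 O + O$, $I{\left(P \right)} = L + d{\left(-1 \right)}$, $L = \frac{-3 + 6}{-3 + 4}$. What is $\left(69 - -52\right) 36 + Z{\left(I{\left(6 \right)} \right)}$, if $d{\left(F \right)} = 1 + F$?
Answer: $4398$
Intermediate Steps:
$L = 3$ ($L = \frac{3}{1} = 3 \cdot 1 = 3$)
$I{\left(P \right)} = 3$ ($I{\left(P \right)} = 3 + \left(1 - 1\right) = 3 + 0 = 3$)
$Z{\left(O \right)} = 14 O$
$\left(69 - -52\right) 36 + Z{\left(I{\left(6 \right)} \right)} = \left(69 - -52\right) 36 + 14 \cdot 3 = \left(69 + 52\right) 36 + 42 = 121 \cdot 36 + 42 = 4356 + 42 = 4398$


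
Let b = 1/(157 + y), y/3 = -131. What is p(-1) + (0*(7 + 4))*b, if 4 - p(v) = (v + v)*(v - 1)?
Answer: 0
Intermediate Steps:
y = -393 (y = 3*(-131) = -393)
p(v) = 4 - 2*v*(-1 + v) (p(v) = 4 - (v + v)*(v - 1) = 4 - 2*v*(-1 + v))
b = -1/236 (b = 1/(157 - 393) = 1/(-236) = -1/236 ≈ -0.0042373)
p(-1) + (0*(7 + 4))*b = (4 - 2*(-1)**2 + 2*(-1)) + (0*(7 + 4))*(-1/236) = (4 - 2*1 - 2) + (0*11)*(-1/236) = (4 - 2 - 2) + 0*(-1/236) = 0 + 0 = 0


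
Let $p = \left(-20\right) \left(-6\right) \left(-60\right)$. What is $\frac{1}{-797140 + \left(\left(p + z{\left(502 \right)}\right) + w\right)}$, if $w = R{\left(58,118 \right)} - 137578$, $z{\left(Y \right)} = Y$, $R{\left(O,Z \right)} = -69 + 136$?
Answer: $- \frac{1}{941349} \approx -1.0623 \cdot 10^{-6}$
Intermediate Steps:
$R{\left(O,Z \right)} = 67$
$w = -137511$ ($w = 67 - 137578 = -137511$)
$p = -7200$ ($p = 120 \left(-60\right) = -7200$)
$\frac{1}{-797140 + \left(\left(p + z{\left(502 \right)}\right) + w\right)} = \frac{1}{-797140 + \left(\left(-7200 + 502\right) - 137511\right)} = \frac{1}{-797140 - 144209} = \frac{1}{-941349} = - \frac{1}{941349}$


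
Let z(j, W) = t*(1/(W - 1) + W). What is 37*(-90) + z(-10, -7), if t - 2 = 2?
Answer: -6717/2 ≈ -3358.5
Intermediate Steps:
t = 4 (t = 2 + 2 = 4)
z(j, W) = 4*W + 4/(-1 + W) (z(j, W) = 4*(1/(W - 1) + W) = 4*(1/(-1 + W) + W) = 4*(W + 1/(-1 + W)) = 4*W + 4/(-1 + W))
37*(-90) + z(-10, -7) = 37*(-90) + 4*(1 + (-7)² - 1*(-7))/(-1 - 7) = -3330 + 4*(1 + 49 + 7)/(-8) = -3330 + 4*(-⅛)*57 = -3330 - 57/2 = -6717/2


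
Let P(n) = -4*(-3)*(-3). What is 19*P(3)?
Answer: -684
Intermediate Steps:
P(n) = -36 (P(n) = 12*(-3) = -36)
19*P(3) = 19*(-36) = -684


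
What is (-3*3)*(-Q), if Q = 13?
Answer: 117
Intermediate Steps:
(-3*3)*(-Q) = (-3*3)*(-1*13) = -9*(-13) = 117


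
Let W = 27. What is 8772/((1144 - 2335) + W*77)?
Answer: 731/74 ≈ 9.8784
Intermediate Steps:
8772/((1144 - 2335) + W*77) = 8772/((1144 - 2335) + 27*77) = 8772/(-1191 + 2079) = 8772/888 = 8772*(1/888) = 731/74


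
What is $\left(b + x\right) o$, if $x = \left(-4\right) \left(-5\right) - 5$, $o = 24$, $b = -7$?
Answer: $192$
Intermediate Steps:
$x = 15$ ($x = 20 - 5 = 15$)
$\left(b + x\right) o = \left(-7 + 15\right) 24 = 8 \cdot 24 = 192$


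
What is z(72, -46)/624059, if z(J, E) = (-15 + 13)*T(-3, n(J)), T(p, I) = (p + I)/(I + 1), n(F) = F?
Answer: -6/1980709 ≈ -3.0292e-6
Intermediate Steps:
T(p, I) = (I + p)/(1 + I)
z(J, E) = -2*(-3 + J)/(1 + J) (z(J, E) = (-15 + 13)*((J - 3)/(1 + J)) = -2*(-3 + J)/(1 + J))
z(72, -46)/624059 = (2*(3 - 1*72)/(1 + 72))/624059 = (2*(3 - 72)/73)*(1/624059) = (2*(1/73)*(-69))*(1/624059) = -138/73*1/624059 = -6/1980709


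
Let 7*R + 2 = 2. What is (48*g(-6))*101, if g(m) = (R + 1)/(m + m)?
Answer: -404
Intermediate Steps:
R = 0 (R = -2/7 + (⅐)*2 = -2/7 + 2/7 = 0)
g(m) = 1/(2*m) (g(m) = (0 + 1)/(m + m) = 1/(2*m))
(48*g(-6))*101 = (48*((½)/(-6)))*101 = (48*((½)*(-⅙)))*101 = (48*(-1/12))*101 = -4*101 = -404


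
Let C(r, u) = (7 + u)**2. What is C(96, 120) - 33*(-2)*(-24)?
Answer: 14545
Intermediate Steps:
C(96, 120) - 33*(-2)*(-24) = (7 + 120)**2 - 33*(-2)*(-24) = 127**2 + 66*(-24) = 16129 - 1584 = 14545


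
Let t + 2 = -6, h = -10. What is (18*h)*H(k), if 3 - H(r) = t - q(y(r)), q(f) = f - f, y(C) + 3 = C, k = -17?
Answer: -1980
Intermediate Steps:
y(C) = -3 + C
t = -8 (t = -2 - 6 = -8)
q(f) = 0
H(r) = 11 (H(r) = 3 - (-8 - 1*0) = 3 - (-8 + 0) = 3 - 1*(-8) = 3 + 8 = 11)
(18*h)*H(k) = (18*(-10))*11 = -180*11 = -1980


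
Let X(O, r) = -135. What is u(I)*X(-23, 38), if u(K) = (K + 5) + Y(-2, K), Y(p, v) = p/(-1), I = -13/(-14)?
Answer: -14985/14 ≈ -1070.4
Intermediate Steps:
I = 13/14 (I = -13*(-1/14) = 13/14 ≈ 0.92857)
Y(p, v) = -p (Y(p, v) = p*(-1) = -p)
u(K) = 7 + K (u(K) = (K + 5) - 1*(-2) = (5 + K) + 2 = 7 + K)
u(I)*X(-23, 38) = (7 + 13/14)*(-135) = (111/14)*(-135) = -14985/14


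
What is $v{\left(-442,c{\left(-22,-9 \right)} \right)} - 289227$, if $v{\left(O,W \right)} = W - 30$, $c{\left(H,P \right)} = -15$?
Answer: $-289272$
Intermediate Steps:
$v{\left(O,W \right)} = -30 + W$
$v{\left(-442,c{\left(-22,-9 \right)} \right)} - 289227 = \left(-30 - 15\right) - 289227 = -45 - 289227 = -289272$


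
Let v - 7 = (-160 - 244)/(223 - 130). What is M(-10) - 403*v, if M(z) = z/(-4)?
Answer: -6407/6 ≈ -1067.8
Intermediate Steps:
M(z) = -z/4 (M(z) = z*(-¼) = -z/4)
v = 247/93 (v = 7 + (-160 - 244)/(223 - 130) = 7 - 404/93 = 247/93 ≈ 2.6559)
M(-10) - 403*v = -¼*(-10) - 403*247/93 = 5/2 - 3211/3 = -6407/6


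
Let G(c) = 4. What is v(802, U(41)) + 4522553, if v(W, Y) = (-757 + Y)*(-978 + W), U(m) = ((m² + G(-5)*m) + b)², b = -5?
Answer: -591209815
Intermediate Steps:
U(m) = (-5 + m² + 4*m)² (U(m) = ((m² + 4*m) - 5)² = (-5 + m² + 4*m)²)
v(W, Y) = (-978 + W)*(-757 + Y)
v(802, U(41)) + 4522553 = (740346 - 978*(-5 + 41² + 4*41)² - 757*802 + 802*(-5 + 41² + 4*41)²) + 4522553 = (740346 - 978*(-5 + 1681 + 164)² - 607114 + 802*(-5 + 1681 + 164)²) + 4522553 = (740346 - 978*1840² - 607114 + 802*1840²) + 4522553 = (740346 - 978*3385600 - 607114 + 802*3385600) + 4522553 = (740346 - 3311116800 - 607114 + 2715251200) + 4522553 = -595732368 + 4522553 = -591209815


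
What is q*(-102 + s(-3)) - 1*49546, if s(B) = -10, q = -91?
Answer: -39354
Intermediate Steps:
q*(-102 + s(-3)) - 1*49546 = -91*(-102 - 10) - 1*49546 = -91*(-112) - 49546 = 10192 - 49546 = -39354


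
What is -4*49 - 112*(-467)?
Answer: 52108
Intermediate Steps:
-4*49 - 112*(-467) = -196 + 52304 = 52108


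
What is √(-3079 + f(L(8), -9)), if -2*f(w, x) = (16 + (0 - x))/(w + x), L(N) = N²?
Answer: 3*I*√165594/22 ≈ 55.491*I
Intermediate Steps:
f(w, x) = -(16 - x)/(2*(w + x)) (f(w, x) = -(16 + (0 - x))/(2*(w + x)) = -(16 - x)/(2*(w + x)))
√(-3079 + f(L(8), -9)) = √(-3079 + (-8 + (½)*(-9))/(8² - 9)) = √(-3079 + (-8 - 9/2)/(64 - 9)) = √(-3079 - 25/2/55) = √(-3079 + (1/55)*(-25/2)) = √(-3079 - 5/22) = √(-67743/22) = 3*I*√165594/22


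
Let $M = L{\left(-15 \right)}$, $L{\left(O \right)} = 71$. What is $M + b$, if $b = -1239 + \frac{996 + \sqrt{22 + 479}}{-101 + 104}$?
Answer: $-836 + \frac{\sqrt{501}}{3} \approx -828.54$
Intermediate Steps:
$M = 71$
$b = -907 + \frac{\sqrt{501}}{3}$ ($b = -1239 + \frac{996 + \sqrt{501}}{3} = -1239 + \left(996 + \sqrt{501}\right) \frac{1}{3} = -1239 + \left(332 + \frac{\sqrt{501}}{3}\right) = -907 + \frac{\sqrt{501}}{3} \approx -899.54$)
$M + b = 71 - \left(907 - \frac{\sqrt{501}}{3}\right) = -836 + \frac{\sqrt{501}}{3}$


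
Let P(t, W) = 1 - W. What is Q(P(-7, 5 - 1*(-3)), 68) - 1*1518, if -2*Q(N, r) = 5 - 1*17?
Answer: -1512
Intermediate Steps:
Q(N, r) = 6 (Q(N, r) = -(5 - 1*17)/2 = -(5 - 17)/2 = -½*(-12) = 6)
Q(P(-7, 5 - 1*(-3)), 68) - 1*1518 = 6 - 1*1518 = 6 - 1518 = -1512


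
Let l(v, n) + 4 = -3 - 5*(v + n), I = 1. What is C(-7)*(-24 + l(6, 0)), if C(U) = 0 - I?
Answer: 61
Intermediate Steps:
l(v, n) = -7 - 5*n - 5*v (l(v, n) = -4 + (-3 - 5*(v + n)) = -4 + (-3 - 5*(n + v)) = -4 + (-3 + (-5*n - 5*v)) = -4 + (-3 - 5*n - 5*v) = -7 - 5*n - 5*v)
C(U) = -1 (C(U) = 0 - 1*1 = 0 - 1 = -1)
C(-7)*(-24 + l(6, 0)) = -(-24 + (-7 - 5*0 - 5*6)) = -(-24 + (-7 + 0 - 30)) = -(-24 - 37) = -1*(-61) = 61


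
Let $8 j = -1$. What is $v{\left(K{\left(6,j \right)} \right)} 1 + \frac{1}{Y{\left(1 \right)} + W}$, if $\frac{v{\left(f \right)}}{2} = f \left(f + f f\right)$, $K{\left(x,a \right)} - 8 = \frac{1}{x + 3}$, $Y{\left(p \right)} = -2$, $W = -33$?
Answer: $\frac{30587731}{25515} \approx 1198.8$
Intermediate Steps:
$j = - \frac{1}{8}$ ($j = \frac{1}{8} \left(-1\right) = - \frac{1}{8} \approx -0.125$)
$K{\left(x,a \right)} = 8 + \frac{1}{3 + x}$ ($K{\left(x,a \right)} = 8 + \frac{1}{x + 3} = 8 + \frac{1}{3 + x}$)
$v{\left(f \right)} = 2 f \left(f + f^{2}\right)$ ($v{\left(f \right)} = 2 f \left(f + f f\right) = 2 f \left(f + f^{2}\right)$)
$v{\left(K{\left(6,j \right)} \right)} 1 + \frac{1}{Y{\left(1 \right)} + W} = 2 \left(\frac{25 + 8 \cdot 6}{3 + 6}\right)^{2} \left(1 + \frac{25 + 8 \cdot 6}{3 + 6}\right) 1 + \frac{1}{-2 - 33} = 2 \left(\frac{25 + 48}{9}\right)^{2} \left(1 + \frac{25 + 48}{9}\right) 1 + \frac{1}{-35} = 2 \left(\frac{1}{9} \cdot 73\right)^{2} \left(1 + \frac{1}{9} \cdot 73\right) 1 - \frac{1}{35} = 2 \left(\frac{73}{9}\right)^{2} \left(1 + \frac{73}{9}\right) 1 - \frac{1}{35} = 2 \cdot \frac{5329}{81} \cdot \frac{82}{9} \cdot 1 - \frac{1}{35} = \frac{873956}{729} \cdot 1 - \frac{1}{35} = \frac{873956}{729} - \frac{1}{35} = \frac{30587731}{25515}$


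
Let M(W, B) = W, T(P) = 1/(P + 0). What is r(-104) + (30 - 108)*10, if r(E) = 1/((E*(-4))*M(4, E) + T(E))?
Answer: -134982796/173055 ≈ -780.00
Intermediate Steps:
T(P) = 1/P
r(E) = 1/(1/E - 16*E) (r(E) = 1/((E*(-4))*4 + 1/E) = 1/(-4*E*4 + 1/E) = 1/(-16*E + 1/E) = 1/(1/E - 16*E))
r(-104) + (30 - 108)*10 = -1*(-104)/(-1 + 16*(-104)**2) + (30 - 108)*10 = -1*(-104)/(-1 + 16*10816) - 78*10 = -1*(-104)/(-1 + 173056) - 780 = -1*(-104)/173055 - 780 = -1*(-104)*1/173055 - 780 = 104/173055 - 780 = -134982796/173055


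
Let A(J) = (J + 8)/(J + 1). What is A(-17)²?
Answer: 81/256 ≈ 0.31641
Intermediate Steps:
A(J) = (8 + J)/(1 + J)
A(-17)² = ((8 - 17)/(1 - 17))² = (-9/(-16))² = (-1/16*(-9))² = (9/16)² = 81/256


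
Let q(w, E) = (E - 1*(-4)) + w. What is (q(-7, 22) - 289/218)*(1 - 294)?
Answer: -1128929/218 ≈ -5178.6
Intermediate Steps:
q(w, E) = 4 + E + w (q(w, E) = (E + 4) + w = (4 + E) + w = 4 + E + w)
(q(-7, 22) - 289/218)*(1 - 294) = ((4 + 22 - 7) - 289/218)*(1 - 294) = (19 - 289*1/218)*(-293) = (19 - 289/218)*(-293) = (3853/218)*(-293) = -1128929/218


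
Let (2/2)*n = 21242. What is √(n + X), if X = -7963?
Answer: 7*√271 ≈ 115.23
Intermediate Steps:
n = 21242
√(n + X) = √(21242 - 7963) = √13279 = 7*√271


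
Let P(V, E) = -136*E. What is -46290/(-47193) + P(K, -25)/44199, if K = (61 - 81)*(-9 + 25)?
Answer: 735475970/695294469 ≈ 1.0578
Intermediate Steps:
K = -320 (K = -20*16 = -320)
-46290/(-47193) + P(K, -25)/44199 = -46290/(-47193) - 136*(-25)/44199 = -46290*(-1/47193) + 3400*(1/44199) = 15430/15731 + 3400/44199 = 735475970/695294469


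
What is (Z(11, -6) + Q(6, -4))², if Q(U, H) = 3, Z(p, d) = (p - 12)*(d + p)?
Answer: 4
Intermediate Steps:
Z(p, d) = (-12 + p)*(d + p)
(Z(11, -6) + Q(6, -4))² = ((11² - 12*(-6) - 12*11 - 6*11) + 3)² = ((121 + 72 - 132 - 66) + 3)² = (-5 + 3)² = (-2)² = 4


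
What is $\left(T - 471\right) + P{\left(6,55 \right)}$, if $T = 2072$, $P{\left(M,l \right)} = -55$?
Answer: $1546$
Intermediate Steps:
$\left(T - 471\right) + P{\left(6,55 \right)} = \left(2072 - 471\right) - 55 = 1601 - 55 = 1546$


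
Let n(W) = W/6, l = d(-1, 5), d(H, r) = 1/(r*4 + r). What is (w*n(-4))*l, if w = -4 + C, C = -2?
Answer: 4/25 ≈ 0.16000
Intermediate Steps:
d(H, r) = 1/(5*r) (d(H, r) = 1/(4*r + r) = 1/(5*r))
l = 1/25 (l = (⅕)/5 = (⅕)*(⅕) = 1/25 ≈ 0.040000)
n(W) = W/6 (n(W) = W*(⅙) = W/6)
w = -6 (w = -4 - 2 = -6)
(w*n(-4))*l = -(-4)*(1/25) = -6*(-⅔)*(1/25) = 4*(1/25) = 4/25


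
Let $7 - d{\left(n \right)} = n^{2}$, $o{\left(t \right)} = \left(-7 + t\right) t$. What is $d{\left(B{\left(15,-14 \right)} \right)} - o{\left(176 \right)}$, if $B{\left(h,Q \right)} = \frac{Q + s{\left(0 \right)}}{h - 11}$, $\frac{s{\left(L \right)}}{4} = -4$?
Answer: $- \frac{119173}{4} \approx -29793.0$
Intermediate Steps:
$s{\left(L \right)} = -16$ ($s{\left(L \right)} = 4 \left(-4\right) = -16$)
$B{\left(h,Q \right)} = \frac{-16 + Q}{-11 + h}$ ($B{\left(h,Q \right)} = \frac{Q - 16}{h - 11} = \frac{-16 + Q}{-11 + h}$)
$o{\left(t \right)} = t \left(-7 + t\right)$
$d{\left(n \right)} = 7 - n^{2}$
$d{\left(B{\left(15,-14 \right)} \right)} - o{\left(176 \right)} = \left(7 - \left(\frac{-16 - 14}{-11 + 15}\right)^{2}\right) - 176 \left(-7 + 176\right) = \left(7 - \left(\frac{1}{4} \left(-30\right)\right)^{2}\right) - 176 \cdot 169 = \left(7 - \left(\frac{1}{4} \left(-30\right)\right)^{2}\right) - 29744 = \left(7 - \left(- \frac{15}{2}\right)^{2}\right) - 29744 = \left(7 - \frac{225}{4}\right) - 29744 = - \frac{197}{4} - 29744 = - \frac{119173}{4}$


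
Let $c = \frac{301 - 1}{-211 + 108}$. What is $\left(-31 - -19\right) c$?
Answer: $\frac{3600}{103} \approx 34.951$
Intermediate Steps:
$c = - \frac{300}{103}$ ($c = \frac{300}{-103} = 300 \left(- \frac{1}{103}\right) = - \frac{300}{103} \approx -2.9126$)
$\left(-31 - -19\right) c = \left(-31 - -19\right) \left(- \frac{300}{103}\right) = \left(-31 + 19\right) \left(- \frac{300}{103}\right) = \left(-12\right) \left(- \frac{300}{103}\right) = \frac{3600}{103}$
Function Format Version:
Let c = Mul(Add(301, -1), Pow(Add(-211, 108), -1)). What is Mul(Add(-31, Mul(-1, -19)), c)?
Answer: Rational(3600, 103) ≈ 34.951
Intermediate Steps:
c = Rational(-300, 103) (c = Mul(300, Pow(-103, -1)) = Mul(300, Rational(-1, 103)) = Rational(-300, 103) ≈ -2.9126)
Mul(Add(-31, Mul(-1, -19)), c) = Mul(Add(-31, Mul(-1, -19)), Rational(-300, 103)) = Mul(Add(-31, 19), Rational(-300, 103)) = Mul(-12, Rational(-300, 103)) = Rational(3600, 103)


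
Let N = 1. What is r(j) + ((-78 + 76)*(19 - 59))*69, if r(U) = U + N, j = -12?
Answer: 5509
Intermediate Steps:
r(U) = 1 + U (r(U) = U + 1 = 1 + U)
r(j) + ((-78 + 76)*(19 - 59))*69 = (1 - 12) + ((-78 + 76)*(19 - 59))*69 = -11 - 2*(-40)*69 = -11 + 80*69 = -11 + 5520 = 5509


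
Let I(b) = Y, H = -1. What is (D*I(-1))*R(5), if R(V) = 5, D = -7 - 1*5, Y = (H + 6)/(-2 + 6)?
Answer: -75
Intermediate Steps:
Y = 5/4 (Y = (-1 + 6)/(-2 + 6) = 5/4 ≈ 1.2500)
D = -12 (D = -7 - 5 = -12)
I(b) = 5/4
(D*I(-1))*R(5) = -12*5/4*5 = -15*5 = -75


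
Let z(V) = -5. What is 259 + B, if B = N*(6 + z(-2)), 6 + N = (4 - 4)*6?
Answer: 253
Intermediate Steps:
N = -6 (N = -6 + (4 - 4)*6 = -6 + 0*6 = -6 + 0 = -6)
B = -6 (B = -6*(6 - 5) = -6*1 = -6)
259 + B = 259 - 6 = 253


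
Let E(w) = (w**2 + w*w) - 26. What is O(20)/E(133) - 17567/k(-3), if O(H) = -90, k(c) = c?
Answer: 34501573/5892 ≈ 5855.7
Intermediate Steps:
E(w) = -26 + 2*w**2 (E(w) = (w**2 + w**2) - 26 = 2*w**2 - 26 = -26 + 2*w**2)
O(20)/E(133) - 17567/k(-3) = -90/(-26 + 2*133**2) - 17567/(-3) = -90/(-26 + 2*17689) - 17567*(-1/3) = -90/(-26 + 35378) + 17567/3 = -90/35352 + 17567/3 = -90*1/35352 + 17567/3 = -5/1964 + 17567/3 = 34501573/5892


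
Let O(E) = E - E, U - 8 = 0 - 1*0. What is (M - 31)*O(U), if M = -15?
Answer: 0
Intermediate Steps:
U = 8 (U = 8 + (0 - 1*0) = 8 + (0 + 0) = 8 + 0 = 8)
O(E) = 0
(M - 31)*O(U) = (-15 - 31)*0 = -46*0 = 0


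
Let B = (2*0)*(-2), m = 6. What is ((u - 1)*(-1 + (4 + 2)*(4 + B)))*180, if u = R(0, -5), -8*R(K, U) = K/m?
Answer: -4140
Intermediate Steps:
R(K, U) = -K/48 (R(K, U) = -K/(8*6) = -K/48)
B = 0 (B = 0*(-2) = 0)
u = 0 (u = -1/48*0 = 0)
((u - 1)*(-1 + (4 + 2)*(4 + B)))*180 = ((0 - 1)*(-1 + (4 + 2)*(4 + 0)))*180 = -(-1 + 6*4)*180 = -(-1 + 24)*180 = -1*23*180 = -23*180 = -4140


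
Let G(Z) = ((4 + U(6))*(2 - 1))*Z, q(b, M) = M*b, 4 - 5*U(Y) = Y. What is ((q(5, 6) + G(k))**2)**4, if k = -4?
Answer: 1370114370683136/390625 ≈ 3.5075e+9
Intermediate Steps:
U(Y) = 4/5 - Y/5
G(Z) = 18*Z/5 (G(Z) = ((4 + (4/5 - 1/5*6))*(2 - 1))*Z = ((4 + (4/5 - 6/5))*1)*Z = ((4 - 2/5)*1)*Z = ((18/5)*1)*Z = 18*Z/5)
((q(5, 6) + G(k))**2)**4 = ((6*5 + (18/5)*(-4))**2)**4 = ((30 - 72/5)**2)**4 = ((78/5)**2)**4 = (6084/25)**4 = 1370114370683136/390625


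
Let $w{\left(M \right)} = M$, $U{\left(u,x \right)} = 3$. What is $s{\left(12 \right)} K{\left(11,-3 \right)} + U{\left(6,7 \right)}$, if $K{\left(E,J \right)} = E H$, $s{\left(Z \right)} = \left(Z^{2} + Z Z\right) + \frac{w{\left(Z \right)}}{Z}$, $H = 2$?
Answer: $6361$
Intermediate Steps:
$s{\left(Z \right)} = 1 + 2 Z^{2}$ ($s{\left(Z \right)} = \left(Z^{2} + Z Z\right) + \frac{Z}{Z} = \left(Z^{2} + Z^{2}\right) + 1 = 2 Z^{2} + 1 = 1 + 2 Z^{2}$)
$K{\left(E,J \right)} = 2 E$ ($K{\left(E,J \right)} = E 2 = 2 E$)
$s{\left(12 \right)} K{\left(11,-3 \right)} + U{\left(6,7 \right)} = \left(1 + 2 \cdot 12^{2}\right) 2 \cdot 11 + 3 = \left(1 + 2 \cdot 144\right) 22 + 3 = \left(1 + 288\right) 22 + 3 = 289 \cdot 22 + 3 = 6358 + 3 = 6361$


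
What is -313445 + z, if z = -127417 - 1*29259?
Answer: -470121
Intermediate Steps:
z = -156676 (z = -127417 - 29259 = -156676)
-313445 + z = -313445 - 156676 = -470121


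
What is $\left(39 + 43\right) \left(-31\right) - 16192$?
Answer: $-18734$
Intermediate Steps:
$\left(39 + 43\right) \left(-31\right) - 16192 = 82 \left(-31\right) - 16192 = -2542 - 16192 = -18734$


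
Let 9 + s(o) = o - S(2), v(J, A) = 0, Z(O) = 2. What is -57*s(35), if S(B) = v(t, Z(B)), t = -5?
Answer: -1482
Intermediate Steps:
S(B) = 0
s(o) = -9 + o (s(o) = -9 + (o - 1*0) = -9 + (o + 0) = -9 + o)
-57*s(35) = -57*(-9 + 35) = -57*26 = -1482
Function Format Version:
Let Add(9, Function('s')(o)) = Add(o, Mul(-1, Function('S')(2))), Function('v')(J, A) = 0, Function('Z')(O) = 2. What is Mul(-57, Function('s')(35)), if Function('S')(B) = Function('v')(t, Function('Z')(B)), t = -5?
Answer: -1482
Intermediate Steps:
Function('S')(B) = 0
Function('s')(o) = Add(-9, o) (Function('s')(o) = Add(-9, Add(o, Mul(-1, 0))) = Add(-9, Add(o, 0)) = Add(-9, o))
Mul(-57, Function('s')(35)) = Mul(-57, Add(-9, 35)) = Mul(-57, 26) = -1482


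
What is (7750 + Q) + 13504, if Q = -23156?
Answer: -1902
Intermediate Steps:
(7750 + Q) + 13504 = (7750 - 23156) + 13504 = -15406 + 13504 = -1902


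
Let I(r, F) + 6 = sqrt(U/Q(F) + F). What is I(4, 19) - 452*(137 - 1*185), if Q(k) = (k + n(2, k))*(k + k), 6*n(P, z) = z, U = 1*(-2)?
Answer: 21690 + sqrt(336049)/133 ≈ 21694.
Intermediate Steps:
U = -2
n(P, z) = z/6
Q(k) = 7*k**2/3 (Q(k) = (k + k/6)*(k + k) = (7*k/6)*(2*k) = 7*k**2/3)
I(r, F) = -6 + sqrt(F - 6/(7*F**2)) (I(r, F) = -6 + sqrt(-2*3/(7*F**2) + F) = -6 + sqrt(-6/(7*F**2) + F) = -6 + sqrt(F - 6/(7*F**2)))
I(4, 19) - 452*(137 - 1*185) = (-6 + sqrt(-42/19**2 + 49*19)/7) - 452*(137 - 1*185) = (-6 + sqrt(-42*1/361 + 931)/7) - 452*(137 - 185) = (-6 + sqrt(-42/361 + 931)/7) - 452*(-48) = (-6 + sqrt(336049/361)/7) + 21696 = (-6 + (sqrt(336049)/19)/7) + 21696 = (-6 + sqrt(336049)/133) + 21696 = 21690 + sqrt(336049)/133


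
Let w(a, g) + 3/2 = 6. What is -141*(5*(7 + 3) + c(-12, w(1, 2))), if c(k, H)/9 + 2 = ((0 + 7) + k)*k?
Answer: -80652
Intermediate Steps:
w(a, g) = 9/2 (w(a, g) = -3/2 + 6 = 9/2)
c(k, H) = -18 + 9*k*(7 + k) (c(k, H) = -18 + 9*(((0 + 7) + k)*k) = -18 + 9*((7 + k)*k) = -18 + 9*(k*(7 + k)) = -18 + 9*k*(7 + k))
-141*(5*(7 + 3) + c(-12, w(1, 2))) = -141*(5*(7 + 3) + (-18 + 9*(-12)**2 + 63*(-12))) = -141*(5*10 + (-18 + 9*144 - 756)) = -141*(50 + (-18 + 1296 - 756)) = -141*(50 + 522) = -141*572 = -80652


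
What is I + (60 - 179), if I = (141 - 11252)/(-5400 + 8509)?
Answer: -381082/3109 ≈ -122.57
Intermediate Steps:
I = -11111/3109 ≈ -3.5738
I + (60 - 179) = -11111/3109 + (60 - 179) = -11111/3109 - 119 = -381082/3109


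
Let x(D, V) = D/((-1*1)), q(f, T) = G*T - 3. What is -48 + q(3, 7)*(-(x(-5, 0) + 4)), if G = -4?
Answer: 231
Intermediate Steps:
q(f, T) = -3 - 4*T (q(f, T) = -4*T - 3 = -3 - 4*T)
x(D, V) = -D (x(D, V) = D/(-1) = D*(-1) = -D)
-48 + q(3, 7)*(-(x(-5, 0) + 4)) = -48 + (-3 - 4*7)*(-(-1*(-5) + 4)) = -48 + (-3 - 28)*(-(5 + 4)) = -48 - (-31)*9 = -48 - 31*(-9) = -48 + 279 = 231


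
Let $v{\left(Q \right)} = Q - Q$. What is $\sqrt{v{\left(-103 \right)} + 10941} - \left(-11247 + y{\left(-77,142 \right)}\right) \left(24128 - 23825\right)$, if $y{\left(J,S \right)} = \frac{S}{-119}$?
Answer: $\frac{405576105}{119} + \sqrt{10941} \approx 3.4083 \cdot 10^{6}$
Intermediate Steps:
$y{\left(J,S \right)} = - \frac{S}{119}$ ($y{\left(J,S \right)} = S \left(- \frac{1}{119}\right) = - \frac{S}{119}$)
$v{\left(Q \right)} = 0$
$\sqrt{v{\left(-103 \right)} + 10941} - \left(-11247 + y{\left(-77,142 \right)}\right) \left(24128 - 23825\right) = \sqrt{0 + 10941} - \left(-11247 - \frac{142}{119}\right) \left(24128 - 23825\right) = \sqrt{10941} - \left(-11247 - \frac{142}{119}\right) 303 = \sqrt{10941} - \left(- \frac{1338535}{119}\right) 303 = \sqrt{10941} - - \frac{405576105}{119} = \sqrt{10941} + \frac{405576105}{119} = \frac{405576105}{119} + \sqrt{10941}$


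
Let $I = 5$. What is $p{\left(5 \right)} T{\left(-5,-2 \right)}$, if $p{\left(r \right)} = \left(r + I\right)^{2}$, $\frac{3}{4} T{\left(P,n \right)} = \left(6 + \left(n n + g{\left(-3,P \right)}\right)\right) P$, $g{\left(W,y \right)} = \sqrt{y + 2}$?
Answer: $- \frac{20000}{3} - \frac{2000 i \sqrt{3}}{3} \approx -6666.7 - 1154.7 i$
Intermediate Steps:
$g{\left(W,y \right)} = \sqrt{2 + y}$
$T{\left(P,n \right)} = \frac{4 P \left(6 + n^{2} + \sqrt{2 + P}\right)}{3}$ ($T{\left(P,n \right)} = \frac{4 \left(6 + \left(n n + \sqrt{2 + P}\right)\right) P}{3} = \frac{4 \left(6 + \left(n^{2} + \sqrt{2 + P}\right)\right) P}{3} = \frac{4 \left(6 + n^{2} + \sqrt{2 + P}\right) P}{3} = \frac{4 P \left(6 + n^{2} + \sqrt{2 + P}\right)}{3}$)
$p{\left(r \right)} = \left(5 + r\right)^{2}$ ($p{\left(r \right)} = \left(r + 5\right)^{2} = \left(5 + r\right)^{2}$)
$p{\left(5 \right)} T{\left(-5,-2 \right)} = \left(5 + 5\right)^{2} \cdot \frac{4}{3} \left(-5\right) \left(6 + \left(-2\right)^{2} + \sqrt{2 - 5}\right) = 10^{2} \cdot \frac{4}{3} \left(-5\right) \left(6 + 4 + \sqrt{-3}\right) = 100 \cdot \frac{4}{3} \left(-5\right) \left(6 + 4 + i \sqrt{3}\right) = 100 \cdot \frac{4}{3} \left(-5\right) \left(10 + i \sqrt{3}\right) = 100 \left(- \frac{200}{3} - \frac{20 i \sqrt{3}}{3}\right) = - \frac{20000}{3} - \frac{2000 i \sqrt{3}}{3}$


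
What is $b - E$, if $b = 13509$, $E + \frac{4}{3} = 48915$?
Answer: $- \frac{106214}{3} \approx -35405.0$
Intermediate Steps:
$E = \frac{146741}{3}$ ($E = - \frac{4}{3} + 48915 = \frac{146741}{3} \approx 48914.0$)
$b - E = 13509 - \frac{146741}{3} = - \frac{106214}{3}$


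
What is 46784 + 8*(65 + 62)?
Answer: 47800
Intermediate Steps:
46784 + 8*(65 + 62) = 46784 + 8*127 = 46784 + 1016 = 47800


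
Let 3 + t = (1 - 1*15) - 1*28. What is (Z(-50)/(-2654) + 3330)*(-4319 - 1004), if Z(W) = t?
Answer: -47043955395/2654 ≈ -1.7726e+7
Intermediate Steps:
t = -45 (t = -3 + ((1 - 1*15) - 1*28) = -3 + ((1 - 15) - 28) = -3 + (-14 - 28) = -3 - 42 = -45)
Z(W) = -45
(Z(-50)/(-2654) + 3330)*(-4319 - 1004) = (-45/(-2654) + 3330)*(-4319 - 1004) = (-45*(-1/2654) + 3330)*(-5323) = (45/2654 + 3330)*(-5323) = (8837865/2654)*(-5323) = -47043955395/2654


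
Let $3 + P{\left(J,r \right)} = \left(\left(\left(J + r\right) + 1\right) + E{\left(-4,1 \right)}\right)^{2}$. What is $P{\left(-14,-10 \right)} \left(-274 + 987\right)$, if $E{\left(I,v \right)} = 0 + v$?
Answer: $342953$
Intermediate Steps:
$E{\left(I,v \right)} = v$
$P{\left(J,r \right)} = -3 + \left(2 + J + r\right)^{2}$ ($P{\left(J,r \right)} = -3 + \left(\left(\left(J + r\right) + 1\right) + 1\right)^{2} = -3 + \left(\left(1 + J + r\right) + 1\right)^{2} = -3 + \left(2 + J + r\right)^{2}$)
$P{\left(-14,-10 \right)} \left(-274 + 987\right) = \left(-3 + \left(2 - 14 - 10\right)^{2}\right) \left(-274 + 987\right) = \left(-3 + \left(-22\right)^{2}\right) 713 = \left(-3 + 484\right) 713 = 481 \cdot 713 = 342953$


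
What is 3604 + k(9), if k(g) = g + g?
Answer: 3622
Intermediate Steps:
k(g) = 2*g
3604 + k(9) = 3604 + 2*9 = 3604 + 18 = 3622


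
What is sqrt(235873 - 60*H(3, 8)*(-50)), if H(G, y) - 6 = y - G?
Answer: sqrt(268873) ≈ 518.53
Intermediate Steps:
H(G, y) = 6 + y - G (H(G, y) = 6 + (y - G) = 6 + y - G)
sqrt(235873 - 60*H(3, 8)*(-50)) = sqrt(235873 - 60*(6 + 8 - 1*3)*(-50)) = sqrt(235873 - 60*(6 + 8 - 3)*(-50)) = sqrt(235873 - 60*11*(-50)) = sqrt(235873 - 660*(-50)) = sqrt(235873 + 33000) = sqrt(268873)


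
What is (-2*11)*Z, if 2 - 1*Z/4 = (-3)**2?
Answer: 616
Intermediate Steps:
Z = -28 (Z = 8 - 4*(-3)**2 = 8 - 4*9 = 8 - 36 = -28)
(-2*11)*Z = -2*11*(-28) = -22*(-28) = 616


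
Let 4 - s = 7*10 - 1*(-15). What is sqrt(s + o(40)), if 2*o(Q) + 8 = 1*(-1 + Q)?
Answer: I*sqrt(262)/2 ≈ 8.0932*I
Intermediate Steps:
s = -81 (s = 4 - (7*10 - 1*(-15)) = 4 - (70 + 15) = 4 - 1*85 = 4 - 85 = -81)
o(Q) = -9/2 + Q/2 (o(Q) = -4 + (1*(-1 + Q))/2 = -4 + (-1 + Q)/2 = -4 + (-1/2 + Q/2) = -9/2 + Q/2)
sqrt(s + o(40)) = sqrt(-81 + (-9/2 + (1/2)*40)) = sqrt(-81 + (-9/2 + 20)) = sqrt(-81 + 31/2) = sqrt(-131/2) = I*sqrt(262)/2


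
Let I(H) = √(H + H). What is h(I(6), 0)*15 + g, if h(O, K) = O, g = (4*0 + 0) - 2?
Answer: -2 + 30*√3 ≈ 49.962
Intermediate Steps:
g = -2 (g = (0 + 0) - 2 = 0 - 2 = -2)
I(H) = √2*√H (I(H) = √(2*H) = √2*√H)
h(I(6), 0)*15 + g = (√2*√6)*15 - 2 = (2*√3)*15 - 2 = 30*√3 - 2 = -2 + 30*√3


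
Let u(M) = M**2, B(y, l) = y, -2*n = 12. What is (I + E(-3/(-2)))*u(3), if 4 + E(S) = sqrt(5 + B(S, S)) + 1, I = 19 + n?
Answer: 90 + 9*sqrt(26)/2 ≈ 112.95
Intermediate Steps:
n = -6 (n = -1/2*12 = -6)
I = 13 (I = 19 - 6 = 13)
E(S) = -3 + sqrt(5 + S) (E(S) = -4 + (sqrt(5 + S) + 1) = -4 + (1 + sqrt(5 + S)) = -3 + sqrt(5 + S))
(I + E(-3/(-2)))*u(3) = (13 + (-3 + sqrt(5 - 3/(-2))))*3**2 = (13 + (-3 + sqrt(5 - 3*(-1/2))))*9 = (13 + (-3 + sqrt(5 + 3/2)))*9 = (13 + (-3 + sqrt(13/2)))*9 = (13 + (-3 + sqrt(26)/2))*9 = (10 + sqrt(26)/2)*9 = 90 + 9*sqrt(26)/2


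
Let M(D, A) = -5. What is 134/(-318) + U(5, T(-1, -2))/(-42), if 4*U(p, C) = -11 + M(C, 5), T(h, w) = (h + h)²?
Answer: -121/371 ≈ -0.32615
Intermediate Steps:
T(h, w) = 4*h² (T(h, w) = (2*h)² = 4*h²)
U(p, C) = -4 (U(p, C) = (-11 - 5)/4 = (¼)*(-16) = -4)
134/(-318) + U(5, T(-1, -2))/(-42) = 134/(-318) - 4/(-42) = 134*(-1/318) - 4*(-1/42) = -67/159 + 2/21 = -121/371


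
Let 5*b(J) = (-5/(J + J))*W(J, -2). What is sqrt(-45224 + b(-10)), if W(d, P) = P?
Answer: 3*I*sqrt(502490)/10 ≈ 212.66*I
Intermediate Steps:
b(J) = 1/J (b(J) = ((-5/(J + J))*(-2))/5 = ((-5/(2*J))*(-2))/5 = (((1/(2*J))*(-5))*(-2))/5 = (-5/(2*J)*(-2))/5 = (5/J)/5 = 1/J)
sqrt(-45224 + b(-10)) = sqrt(-45224 + 1/(-10)) = sqrt(-45224 - 1/10) = sqrt(-452241/10) = 3*I*sqrt(502490)/10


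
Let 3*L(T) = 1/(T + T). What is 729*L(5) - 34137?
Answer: -341127/10 ≈ -34113.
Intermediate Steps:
L(T) = 1/(6*T) (L(T) = 1/(3*(T + T)) = 1/(3*((2*T))) = (1/(2*T))/3 = 1/(6*T))
729*L(5) - 34137 = 729*((⅙)/5) - 34137 = 729*((⅙)*(⅕)) - 34137 = 729*(1/30) - 34137 = 243/10 - 34137 = -341127/10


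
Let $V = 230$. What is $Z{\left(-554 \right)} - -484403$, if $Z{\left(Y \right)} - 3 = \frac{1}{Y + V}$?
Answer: $\frac{156947543}{324} \approx 4.8441 \cdot 10^{5}$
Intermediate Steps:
$Z{\left(Y \right)} = 3 + \frac{1}{230 + Y}$ ($Z{\left(Y \right)} = 3 + \frac{1}{Y + 230} = 3 + \frac{1}{230 + Y}$)
$Z{\left(-554 \right)} - -484403 = \frac{691 + 3 \left(-554\right)}{230 - 554} - -484403 = \frac{691 - 1662}{-324} + 484403 = \left(- \frac{1}{324}\right) \left(-971\right) + 484403 = \frac{971}{324} + 484403 = \frac{156947543}{324}$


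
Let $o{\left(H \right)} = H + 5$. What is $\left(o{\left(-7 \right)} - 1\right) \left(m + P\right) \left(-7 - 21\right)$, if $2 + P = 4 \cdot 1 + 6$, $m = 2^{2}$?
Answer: $1008$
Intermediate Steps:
$m = 4$
$P = 8$ ($P = -2 + \left(4 \cdot 1 + 6\right) = -2 + \left(4 + 6\right) = -2 + 10 = 8$)
$o{\left(H \right)} = 5 + H$
$\left(o{\left(-7 \right)} - 1\right) \left(m + P\right) \left(-7 - 21\right) = \left(\left(5 - 7\right) - 1\right) \left(4 + 8\right) \left(-7 - 21\right) = \left(-2 - 1\right) 12 \left(-28\right) = \left(-3\right) \left(-336\right) = 1008$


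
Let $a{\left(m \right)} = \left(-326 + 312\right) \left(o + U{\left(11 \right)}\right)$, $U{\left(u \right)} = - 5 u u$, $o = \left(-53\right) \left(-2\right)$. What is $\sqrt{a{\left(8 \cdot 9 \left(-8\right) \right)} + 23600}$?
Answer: $\sqrt{30586} \approx 174.89$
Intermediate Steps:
$o = 106$
$U{\left(u \right)} = - 5 u^{2}$
$a{\left(m \right)} = 6986$ ($a{\left(m \right)} = \left(-326 + 312\right) \left(106 - 5 \cdot 11^{2}\right) = - 14 \left(106 - 605\right) = \left(-14\right) \left(-499\right) = 6986$)
$\sqrt{a{\left(8 \cdot 9 \left(-8\right) \right)} + 23600} = \sqrt{6986 + 23600} = \sqrt{30586}$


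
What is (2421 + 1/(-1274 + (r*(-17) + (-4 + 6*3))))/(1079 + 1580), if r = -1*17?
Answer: 2350790/2581889 ≈ 0.91049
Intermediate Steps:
r = -17
(2421 + 1/(-1274 + (r*(-17) + (-4 + 6*3))))/(1079 + 1580) = (2421 + 1/(-1274 + (-17*(-17) + (-4 + 6*3))))/(1079 + 1580) = (2421 + 1/(-1274 + (289 + (-4 + 18))))/2659 = (2421 + 1/(-1274 + (289 + 14)))*(1/2659) = (2421 + 1/(-1274 + 303))*(1/2659) = (2421 + 1/(-971))*(1/2659) = (2421 - 1/971)*(1/2659) = (2350790/971)*(1/2659) = 2350790/2581889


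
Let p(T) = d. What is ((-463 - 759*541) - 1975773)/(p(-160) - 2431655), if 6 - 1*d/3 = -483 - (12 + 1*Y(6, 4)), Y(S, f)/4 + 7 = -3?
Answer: 2386855/2430272 ≈ 0.98213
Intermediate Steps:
Y(S, f) = -40 (Y(S, f) = -28 + 4*(-3) = -28 - 12 = -40)
d = 1383 (d = 18 - 3*(-483 - (12 + 1*(-40))) = 18 - 3*(-483 - (12 - 40)) = 18 - 3*(-483 - 1*(-28)) = 18 - 3*(-483 + 28) = 18 - 3*(-455) = 18 + 1365 = 1383)
p(T) = 1383
((-463 - 759*541) - 1975773)/(p(-160) - 2431655) = ((-463 - 759*541) - 1975773)/(1383 - 2431655) = ((-463 - 410619) - 1975773)/(-2430272) = (-411082 - 1975773)*(-1/2430272) = -2386855*(-1/2430272) = 2386855/2430272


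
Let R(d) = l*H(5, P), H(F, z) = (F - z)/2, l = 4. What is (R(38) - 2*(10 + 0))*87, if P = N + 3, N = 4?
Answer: -2088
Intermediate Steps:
P = 7 (P = 4 + 3 = 7)
H(F, z) = F/2 - z/2 (H(F, z) = (F - z)*(½) = F/2 - z/2)
R(d) = -4 (R(d) = 4*((½)*5 - ½*7) = 4*(5/2 - 7/2) = 4*(-1) = -4)
(R(38) - 2*(10 + 0))*87 = (-4 - 2*(10 + 0))*87 = (-4 - 2*10)*87 = (-4 - 20)*87 = -24*87 = -2088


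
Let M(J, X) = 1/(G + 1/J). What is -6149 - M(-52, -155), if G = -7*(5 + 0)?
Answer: -11197277/1821 ≈ -6149.0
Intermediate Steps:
G = -35 (G = -7*5 = -35)
M(J, X) = 1/(-35 + 1/J)
-6149 - M(-52, -155) = -6149 - (-1)*(-52)/(-1 + 35*(-52)) = -6149 - (-1)*(-52)/(-1 - 1820) = -6149 - (-1)*(-52)/(-1821) = -6149 - (-1)*(-52)*(-1)/1821 = -6149 - 1*(-52/1821) = -6149 + 52/1821 = -11197277/1821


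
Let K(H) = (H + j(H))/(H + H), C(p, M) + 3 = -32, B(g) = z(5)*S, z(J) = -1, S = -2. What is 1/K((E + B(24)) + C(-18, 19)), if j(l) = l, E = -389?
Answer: 1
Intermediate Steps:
B(g) = 2 (B(g) = -1*(-2) = 2)
C(p, M) = -35 (C(p, M) = -3 - 32 = -35)
K(H) = 1 (K(H) = (H + H)/(H + H) = (2*H)/((2*H)) = (2*H)*(1/(2*H)) = 1)
1/K((E + B(24)) + C(-18, 19)) = 1/1 = 1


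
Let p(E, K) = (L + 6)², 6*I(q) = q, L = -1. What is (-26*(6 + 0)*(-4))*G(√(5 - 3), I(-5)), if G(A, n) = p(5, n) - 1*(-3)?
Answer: 17472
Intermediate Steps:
I(q) = q/6
p(E, K) = 25 (p(E, K) = (-1 + 6)² = 5² = 25)
G(A, n) = 28 (G(A, n) = 25 - 1*(-3) = 25 + 3 = 28)
(-26*(6 + 0)*(-4))*G(√(5 - 3), I(-5)) = -26*(6 + 0)*(-4)*28 = -156*(-4)*28 = -26*(-24)*28 = 624*28 = 17472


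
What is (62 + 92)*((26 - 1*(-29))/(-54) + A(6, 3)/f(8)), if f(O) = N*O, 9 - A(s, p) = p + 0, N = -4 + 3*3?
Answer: -36113/270 ≈ -133.75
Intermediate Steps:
N = 5 (N = -4 + 9 = 5)
A(s, p) = 9 - p (A(s, p) = 9 - (p + 0) = 9 - p)
f(O) = 5*O
(62 + 92)*((26 - 1*(-29))/(-54) + A(6, 3)/f(8)) = (62 + 92)*((26 - 1*(-29))/(-54) + (9 - 1*3)/((5*8))) = 154*((26 + 29)*(-1/54) + (9 - 3)/40) = 154*(55*(-1/54) + 6*(1/40)) = 154*(-55/54 + 3/20) = 154*(-469/540) = -36113/270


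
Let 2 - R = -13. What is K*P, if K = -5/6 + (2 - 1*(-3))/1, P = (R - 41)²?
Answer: 8450/3 ≈ 2816.7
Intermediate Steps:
R = 15 (R = 2 - 1*(-13) = 2 + 13 = 15)
P = 676 (P = (15 - 41)² = (-26)² = 676)
K = 25/6 (K = -5*⅙ + (2 + 3)*1 = -⅚ + 5*1 = -⅚ + 5 = 25/6 ≈ 4.1667)
K*P = (25/6)*676 = 8450/3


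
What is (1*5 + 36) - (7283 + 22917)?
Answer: -30159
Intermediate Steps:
(1*5 + 36) - (7283 + 22917) = (5 + 36) - 1*30200 = 41 - 30200 = -30159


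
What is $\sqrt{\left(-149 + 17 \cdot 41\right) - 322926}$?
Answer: $i \sqrt{322378} \approx 567.78 i$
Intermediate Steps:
$\sqrt{\left(-149 + 17 \cdot 41\right) - 322926} = \sqrt{\left(-149 + 697\right) - 322926} = \sqrt{548 - 322926} = \sqrt{-322378} = i \sqrt{322378}$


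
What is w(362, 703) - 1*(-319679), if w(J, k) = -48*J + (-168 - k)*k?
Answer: -310010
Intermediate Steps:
w(J, k) = -48*J + k*(-168 - k)
w(362, 703) - 1*(-319679) = (-1*703² - 168*703 - 48*362) - 1*(-319679) = (-1*494209 - 118104 - 17376) + 319679 = (-494209 - 118104 - 17376) + 319679 = -629689 + 319679 = -310010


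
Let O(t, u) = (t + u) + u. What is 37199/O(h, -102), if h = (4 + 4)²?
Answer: -37199/140 ≈ -265.71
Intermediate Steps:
h = 64 (h = 8² = 64)
O(t, u) = t + 2*u
37199/O(h, -102) = 37199/(64 + 2*(-102)) = 37199/(64 - 204) = 37199/(-140) = 37199*(-1/140) = -37199/140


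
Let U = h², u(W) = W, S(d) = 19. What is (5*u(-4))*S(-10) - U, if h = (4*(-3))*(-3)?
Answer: -1676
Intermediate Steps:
h = 36 (h = -12*(-3) = 36)
U = 1296 (U = 36² = 1296)
(5*u(-4))*S(-10) - U = (5*(-4))*19 - 1*1296 = -20*19 - 1296 = -380 - 1296 = -1676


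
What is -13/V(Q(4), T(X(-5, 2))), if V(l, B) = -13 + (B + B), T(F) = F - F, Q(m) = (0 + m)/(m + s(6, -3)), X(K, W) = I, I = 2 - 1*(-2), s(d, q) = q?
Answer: 1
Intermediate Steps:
I = 4 (I = 2 + 2 = 4)
X(K, W) = 4
Q(m) = m/(-3 + m) (Q(m) = (0 + m)/(m - 3) = m/(-3 + m))
T(F) = 0
V(l, B) = -13 + 2*B
-13/V(Q(4), T(X(-5, 2))) = -13/(-13 + 2*0) = -13/(-13 + 0) = -13/(-13) = -13*(-1/13) = 1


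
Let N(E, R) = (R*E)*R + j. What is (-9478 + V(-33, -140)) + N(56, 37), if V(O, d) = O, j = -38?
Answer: 67115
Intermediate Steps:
N(E, R) = -38 + E*R² (N(E, R) = (R*E)*R - 38 = (E*R)*R - 38 = E*R² - 38 = -38 + E*R²)
(-9478 + V(-33, -140)) + N(56, 37) = (-9478 - 33) + (-38 + 56*37²) = -9511 + (-38 + 56*1369) = -9511 + (-38 + 76664) = -9511 + 76626 = 67115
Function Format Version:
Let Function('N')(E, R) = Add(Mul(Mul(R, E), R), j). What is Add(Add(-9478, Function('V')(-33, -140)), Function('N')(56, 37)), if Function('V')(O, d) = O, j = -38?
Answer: 67115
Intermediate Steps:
Function('N')(E, R) = Add(-38, Mul(E, Pow(R, 2))) (Function('N')(E, R) = Add(Mul(Mul(R, E), R), -38) = Add(Mul(Mul(E, R), R), -38) = Add(Mul(E, Pow(R, 2)), -38) = Add(-38, Mul(E, Pow(R, 2))))
Add(Add(-9478, Function('V')(-33, -140)), Function('N')(56, 37)) = Add(Add(-9478, -33), Add(-38, Mul(56, Pow(37, 2)))) = Add(-9511, Add(-38, Mul(56, 1369))) = Add(-9511, Add(-38, 76664)) = Add(-9511, 76626) = 67115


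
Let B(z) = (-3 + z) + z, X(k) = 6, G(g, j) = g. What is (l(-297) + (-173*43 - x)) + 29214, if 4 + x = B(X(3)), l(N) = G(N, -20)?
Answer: 21473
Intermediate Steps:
l(N) = N
B(z) = -3 + 2*z
x = 5 (x = -4 + (-3 + 2*6) = -4 + (-3 + 12) = -4 + 9 = 5)
(l(-297) + (-173*43 - x)) + 29214 = (-297 + (-173*43 - 1*5)) + 29214 = (-297 + (-7439 - 5)) + 29214 = (-297 - 7444) + 29214 = -7741 + 29214 = 21473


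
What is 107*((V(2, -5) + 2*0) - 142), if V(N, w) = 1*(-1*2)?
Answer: -15408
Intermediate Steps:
V(N, w) = -2 (V(N, w) = 1*(-2) = -2)
107*((V(2, -5) + 2*0) - 142) = 107*((-2 + 2*0) - 142) = 107*((-2 + 0) - 142) = 107*(-2 - 142) = 107*(-144) = -15408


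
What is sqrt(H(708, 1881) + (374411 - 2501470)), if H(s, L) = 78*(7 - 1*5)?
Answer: I*sqrt(2126903) ≈ 1458.4*I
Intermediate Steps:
H(s, L) = 156 (H(s, L) = 78*(7 - 5) = 78*2 = 156)
sqrt(H(708, 1881) + (374411 - 2501470)) = sqrt(156 + (374411 - 2501470)) = sqrt(156 - 2127059) = sqrt(-2126903) = I*sqrt(2126903)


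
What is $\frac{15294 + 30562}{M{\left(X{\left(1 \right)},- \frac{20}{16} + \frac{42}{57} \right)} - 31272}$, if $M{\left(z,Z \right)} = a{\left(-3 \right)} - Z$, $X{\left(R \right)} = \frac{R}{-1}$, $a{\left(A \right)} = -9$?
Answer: $- \frac{3485056}{2377317} \approx -1.466$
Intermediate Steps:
$X{\left(R \right)} = - R$ ($X{\left(R \right)} = R \left(-1\right) = - R$)
$M{\left(z,Z \right)} = -9 - Z$
$\frac{15294 + 30562}{M{\left(X{\left(1 \right)},- \frac{20}{16} + \frac{42}{57} \right)} - 31272} = \frac{15294 + 30562}{\left(-9 - \left(- \frac{20}{16} + \frac{42}{57}\right)\right) - 31272} = \frac{45856}{\left(-9 - \left(\left(-20\right) \frac{1}{16} + 42 \cdot \frac{1}{57}\right)\right) - 31272} = \frac{45856}{\left(-9 - \left(- \frac{5}{4} + \frac{14}{19}\right)\right) - 31272} = \frac{45856}{\left(-9 - - \frac{39}{76}\right) - 31272} = \frac{45856}{\left(-9 + \frac{39}{76}\right) - 31272} = \frac{45856}{- \frac{645}{76} - 31272} = \frac{45856}{- \frac{2377317}{76}} = 45856 \left(- \frac{76}{2377317}\right) = - \frac{3485056}{2377317}$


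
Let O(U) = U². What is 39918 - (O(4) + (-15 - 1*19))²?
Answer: 39594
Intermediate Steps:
39918 - (O(4) + (-15 - 1*19))² = 39918 - (4² + (-15 - 1*19))² = 39918 - (16 + (-15 - 19))² = 39918 - (16 - 34)² = 39918 - 1*(-18)² = 39918 - 1*324 = 39918 - 324 = 39594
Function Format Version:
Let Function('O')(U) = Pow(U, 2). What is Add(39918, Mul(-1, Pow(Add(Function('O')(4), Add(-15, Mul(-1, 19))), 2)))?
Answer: 39594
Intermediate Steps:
Add(39918, Mul(-1, Pow(Add(Function('O')(4), Add(-15, Mul(-1, 19))), 2))) = Add(39918, Mul(-1, Pow(Add(Pow(4, 2), Add(-15, Mul(-1, 19))), 2))) = Add(39918, Mul(-1, Pow(Add(16, Add(-15, -19)), 2))) = Add(39918, Mul(-1, Pow(Add(16, -34), 2))) = Add(39918, Mul(-1, Pow(-18, 2))) = Add(39918, Mul(-1, 324)) = Add(39918, -324) = 39594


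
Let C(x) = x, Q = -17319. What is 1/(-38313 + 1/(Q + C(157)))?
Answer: -17162/657527707 ≈ -2.6101e-5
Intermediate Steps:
1/(-38313 + 1/(Q + C(157))) = 1/(-38313 + 1/(-17319 + 157)) = 1/(-38313 + 1/(-17162)) = 1/(-38313 - 1/17162) = 1/(-657527707/17162) = -17162/657527707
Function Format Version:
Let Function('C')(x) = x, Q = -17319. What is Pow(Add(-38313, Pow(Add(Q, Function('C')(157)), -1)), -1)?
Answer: Rational(-17162, 657527707) ≈ -2.6101e-5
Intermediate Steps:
Pow(Add(-38313, Pow(Add(Q, Function('C')(157)), -1)), -1) = Pow(Add(-38313, Pow(Add(-17319, 157), -1)), -1) = Pow(Add(-38313, Pow(-17162, -1)), -1) = Pow(Add(-38313, Rational(-1, 17162)), -1) = Pow(Rational(-657527707, 17162), -1) = Rational(-17162, 657527707)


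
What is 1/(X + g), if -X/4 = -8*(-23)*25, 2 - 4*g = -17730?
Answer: -1/13967 ≈ -7.1597e-5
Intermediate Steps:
g = 4433 (g = 1/2 - 1/4*(-17730) = 1/2 + 8865/2 = 4433)
X = -18400 (X = -4*(-8*(-23))*25 = -736*25 = -4*4600 = -18400)
1/(X + g) = 1/(-18400 + 4433) = 1/(-13967) = -1/13967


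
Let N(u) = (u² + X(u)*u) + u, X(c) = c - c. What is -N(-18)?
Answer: -306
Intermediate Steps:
X(c) = 0
N(u) = u + u² (N(u) = (u² + 0*u) + u = (u² + 0) + u = u² + u = u + u²)
-N(-18) = -(-18)*(1 - 18) = -(-18)*(-17) = -1*306 = -306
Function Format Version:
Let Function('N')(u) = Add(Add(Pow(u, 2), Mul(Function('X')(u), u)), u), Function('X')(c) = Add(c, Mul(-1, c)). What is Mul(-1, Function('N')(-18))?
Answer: -306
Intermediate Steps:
Function('X')(c) = 0
Function('N')(u) = Add(u, Pow(u, 2)) (Function('N')(u) = Add(Add(Pow(u, 2), Mul(0, u)), u) = Add(Add(Pow(u, 2), 0), u) = Add(Pow(u, 2), u) = Add(u, Pow(u, 2)))
Mul(-1, Function('N')(-18)) = Mul(-1, Mul(-18, Add(1, -18))) = Mul(-1, Mul(-18, -17)) = Mul(-1, 306) = -306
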